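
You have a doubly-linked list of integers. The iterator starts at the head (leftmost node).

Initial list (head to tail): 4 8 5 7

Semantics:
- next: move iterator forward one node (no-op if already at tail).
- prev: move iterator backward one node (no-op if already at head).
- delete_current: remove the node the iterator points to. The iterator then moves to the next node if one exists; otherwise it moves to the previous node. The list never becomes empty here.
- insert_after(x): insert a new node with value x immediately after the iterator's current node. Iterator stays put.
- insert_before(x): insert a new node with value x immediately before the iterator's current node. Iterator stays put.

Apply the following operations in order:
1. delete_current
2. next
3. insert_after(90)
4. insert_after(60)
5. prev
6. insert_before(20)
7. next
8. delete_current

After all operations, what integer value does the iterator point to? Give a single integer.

Answer: 60

Derivation:
After 1 (delete_current): list=[8, 5, 7] cursor@8
After 2 (next): list=[8, 5, 7] cursor@5
After 3 (insert_after(90)): list=[8, 5, 90, 7] cursor@5
After 4 (insert_after(60)): list=[8, 5, 60, 90, 7] cursor@5
After 5 (prev): list=[8, 5, 60, 90, 7] cursor@8
After 6 (insert_before(20)): list=[20, 8, 5, 60, 90, 7] cursor@8
After 7 (next): list=[20, 8, 5, 60, 90, 7] cursor@5
After 8 (delete_current): list=[20, 8, 60, 90, 7] cursor@60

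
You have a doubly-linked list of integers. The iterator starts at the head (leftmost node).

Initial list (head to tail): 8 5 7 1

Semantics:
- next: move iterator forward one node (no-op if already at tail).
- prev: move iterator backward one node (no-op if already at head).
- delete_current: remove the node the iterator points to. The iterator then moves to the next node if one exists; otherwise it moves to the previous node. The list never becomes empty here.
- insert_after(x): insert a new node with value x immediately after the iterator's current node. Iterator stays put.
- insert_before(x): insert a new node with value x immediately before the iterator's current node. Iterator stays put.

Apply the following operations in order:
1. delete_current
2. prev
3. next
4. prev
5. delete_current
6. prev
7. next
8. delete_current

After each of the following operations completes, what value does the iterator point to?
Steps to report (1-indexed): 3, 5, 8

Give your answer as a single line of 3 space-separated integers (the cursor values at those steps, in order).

After 1 (delete_current): list=[5, 7, 1] cursor@5
After 2 (prev): list=[5, 7, 1] cursor@5
After 3 (next): list=[5, 7, 1] cursor@7
After 4 (prev): list=[5, 7, 1] cursor@5
After 5 (delete_current): list=[7, 1] cursor@7
After 6 (prev): list=[7, 1] cursor@7
After 7 (next): list=[7, 1] cursor@1
After 8 (delete_current): list=[7] cursor@7

Answer: 7 7 7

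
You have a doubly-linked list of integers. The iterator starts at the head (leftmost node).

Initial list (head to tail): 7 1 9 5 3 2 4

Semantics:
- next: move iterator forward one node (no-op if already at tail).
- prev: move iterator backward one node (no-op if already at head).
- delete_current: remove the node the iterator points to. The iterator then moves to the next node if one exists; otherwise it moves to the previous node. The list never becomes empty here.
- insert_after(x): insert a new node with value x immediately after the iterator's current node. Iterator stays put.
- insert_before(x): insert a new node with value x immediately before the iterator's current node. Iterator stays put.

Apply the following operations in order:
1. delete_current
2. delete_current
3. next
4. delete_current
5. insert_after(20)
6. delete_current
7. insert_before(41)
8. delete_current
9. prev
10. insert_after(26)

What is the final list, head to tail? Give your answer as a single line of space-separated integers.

After 1 (delete_current): list=[1, 9, 5, 3, 2, 4] cursor@1
After 2 (delete_current): list=[9, 5, 3, 2, 4] cursor@9
After 3 (next): list=[9, 5, 3, 2, 4] cursor@5
After 4 (delete_current): list=[9, 3, 2, 4] cursor@3
After 5 (insert_after(20)): list=[9, 3, 20, 2, 4] cursor@3
After 6 (delete_current): list=[9, 20, 2, 4] cursor@20
After 7 (insert_before(41)): list=[9, 41, 20, 2, 4] cursor@20
After 8 (delete_current): list=[9, 41, 2, 4] cursor@2
After 9 (prev): list=[9, 41, 2, 4] cursor@41
After 10 (insert_after(26)): list=[9, 41, 26, 2, 4] cursor@41

Answer: 9 41 26 2 4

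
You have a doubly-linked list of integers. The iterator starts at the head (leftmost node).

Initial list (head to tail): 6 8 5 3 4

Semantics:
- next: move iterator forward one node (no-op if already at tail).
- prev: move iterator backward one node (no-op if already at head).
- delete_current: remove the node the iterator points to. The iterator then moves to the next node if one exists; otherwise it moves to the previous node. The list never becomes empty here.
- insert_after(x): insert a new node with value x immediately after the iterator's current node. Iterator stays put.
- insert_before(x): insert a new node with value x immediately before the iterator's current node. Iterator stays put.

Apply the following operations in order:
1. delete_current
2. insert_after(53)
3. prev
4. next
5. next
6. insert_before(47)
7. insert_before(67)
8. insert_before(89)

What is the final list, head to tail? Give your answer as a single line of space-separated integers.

After 1 (delete_current): list=[8, 5, 3, 4] cursor@8
After 2 (insert_after(53)): list=[8, 53, 5, 3, 4] cursor@8
After 3 (prev): list=[8, 53, 5, 3, 4] cursor@8
After 4 (next): list=[8, 53, 5, 3, 4] cursor@53
After 5 (next): list=[8, 53, 5, 3, 4] cursor@5
After 6 (insert_before(47)): list=[8, 53, 47, 5, 3, 4] cursor@5
After 7 (insert_before(67)): list=[8, 53, 47, 67, 5, 3, 4] cursor@5
After 8 (insert_before(89)): list=[8, 53, 47, 67, 89, 5, 3, 4] cursor@5

Answer: 8 53 47 67 89 5 3 4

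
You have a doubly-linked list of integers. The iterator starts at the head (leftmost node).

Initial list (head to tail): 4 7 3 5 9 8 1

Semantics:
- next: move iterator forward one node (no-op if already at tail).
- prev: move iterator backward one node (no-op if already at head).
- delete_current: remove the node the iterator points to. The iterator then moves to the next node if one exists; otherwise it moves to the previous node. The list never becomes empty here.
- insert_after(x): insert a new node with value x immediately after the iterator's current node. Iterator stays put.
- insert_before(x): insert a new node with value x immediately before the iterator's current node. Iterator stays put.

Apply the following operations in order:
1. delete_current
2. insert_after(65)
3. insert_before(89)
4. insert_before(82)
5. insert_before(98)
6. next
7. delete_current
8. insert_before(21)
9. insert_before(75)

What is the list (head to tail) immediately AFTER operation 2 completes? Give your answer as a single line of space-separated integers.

Answer: 7 65 3 5 9 8 1

Derivation:
After 1 (delete_current): list=[7, 3, 5, 9, 8, 1] cursor@7
After 2 (insert_after(65)): list=[7, 65, 3, 5, 9, 8, 1] cursor@7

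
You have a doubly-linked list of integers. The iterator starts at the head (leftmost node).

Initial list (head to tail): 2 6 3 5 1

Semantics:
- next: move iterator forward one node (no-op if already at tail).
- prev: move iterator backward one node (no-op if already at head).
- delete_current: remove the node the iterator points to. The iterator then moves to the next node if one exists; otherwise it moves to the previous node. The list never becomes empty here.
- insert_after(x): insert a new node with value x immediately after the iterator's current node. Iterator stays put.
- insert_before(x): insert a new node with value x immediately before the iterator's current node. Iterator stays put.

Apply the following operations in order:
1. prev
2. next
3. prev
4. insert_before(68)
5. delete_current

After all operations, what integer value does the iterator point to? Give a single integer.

Answer: 6

Derivation:
After 1 (prev): list=[2, 6, 3, 5, 1] cursor@2
After 2 (next): list=[2, 6, 3, 5, 1] cursor@6
After 3 (prev): list=[2, 6, 3, 5, 1] cursor@2
After 4 (insert_before(68)): list=[68, 2, 6, 3, 5, 1] cursor@2
After 5 (delete_current): list=[68, 6, 3, 5, 1] cursor@6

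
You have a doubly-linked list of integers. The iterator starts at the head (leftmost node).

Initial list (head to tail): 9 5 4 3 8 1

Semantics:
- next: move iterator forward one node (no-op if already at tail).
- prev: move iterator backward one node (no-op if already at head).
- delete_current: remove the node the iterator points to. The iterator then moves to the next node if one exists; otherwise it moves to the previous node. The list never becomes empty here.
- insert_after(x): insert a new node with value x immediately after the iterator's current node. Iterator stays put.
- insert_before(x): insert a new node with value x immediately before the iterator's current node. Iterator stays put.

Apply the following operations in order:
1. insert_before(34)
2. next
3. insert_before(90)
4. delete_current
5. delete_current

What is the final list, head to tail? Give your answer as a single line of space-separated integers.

After 1 (insert_before(34)): list=[34, 9, 5, 4, 3, 8, 1] cursor@9
After 2 (next): list=[34, 9, 5, 4, 3, 8, 1] cursor@5
After 3 (insert_before(90)): list=[34, 9, 90, 5, 4, 3, 8, 1] cursor@5
After 4 (delete_current): list=[34, 9, 90, 4, 3, 8, 1] cursor@4
After 5 (delete_current): list=[34, 9, 90, 3, 8, 1] cursor@3

Answer: 34 9 90 3 8 1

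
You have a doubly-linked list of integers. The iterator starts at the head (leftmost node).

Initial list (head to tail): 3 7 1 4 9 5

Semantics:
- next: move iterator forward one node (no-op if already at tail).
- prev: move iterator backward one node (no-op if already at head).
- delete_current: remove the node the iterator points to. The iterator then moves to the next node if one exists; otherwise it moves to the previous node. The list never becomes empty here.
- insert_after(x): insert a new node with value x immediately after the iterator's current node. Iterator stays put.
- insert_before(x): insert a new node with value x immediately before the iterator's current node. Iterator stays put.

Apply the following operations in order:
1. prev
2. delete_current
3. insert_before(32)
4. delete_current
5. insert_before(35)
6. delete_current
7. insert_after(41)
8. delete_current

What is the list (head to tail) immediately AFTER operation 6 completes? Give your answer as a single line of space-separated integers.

Answer: 32 35 4 9 5

Derivation:
After 1 (prev): list=[3, 7, 1, 4, 9, 5] cursor@3
After 2 (delete_current): list=[7, 1, 4, 9, 5] cursor@7
After 3 (insert_before(32)): list=[32, 7, 1, 4, 9, 5] cursor@7
After 4 (delete_current): list=[32, 1, 4, 9, 5] cursor@1
After 5 (insert_before(35)): list=[32, 35, 1, 4, 9, 5] cursor@1
After 6 (delete_current): list=[32, 35, 4, 9, 5] cursor@4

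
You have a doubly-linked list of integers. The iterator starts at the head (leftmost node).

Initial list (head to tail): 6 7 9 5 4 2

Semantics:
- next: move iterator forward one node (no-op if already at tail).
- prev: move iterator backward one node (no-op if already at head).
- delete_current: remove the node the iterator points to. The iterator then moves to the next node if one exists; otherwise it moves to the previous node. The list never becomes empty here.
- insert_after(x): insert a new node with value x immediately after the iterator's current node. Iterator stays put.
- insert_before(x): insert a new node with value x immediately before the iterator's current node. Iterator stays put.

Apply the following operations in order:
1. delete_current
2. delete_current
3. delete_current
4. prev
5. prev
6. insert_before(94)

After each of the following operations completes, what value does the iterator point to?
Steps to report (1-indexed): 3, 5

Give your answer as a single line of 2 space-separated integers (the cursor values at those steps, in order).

After 1 (delete_current): list=[7, 9, 5, 4, 2] cursor@7
After 2 (delete_current): list=[9, 5, 4, 2] cursor@9
After 3 (delete_current): list=[5, 4, 2] cursor@5
After 4 (prev): list=[5, 4, 2] cursor@5
After 5 (prev): list=[5, 4, 2] cursor@5
After 6 (insert_before(94)): list=[94, 5, 4, 2] cursor@5

Answer: 5 5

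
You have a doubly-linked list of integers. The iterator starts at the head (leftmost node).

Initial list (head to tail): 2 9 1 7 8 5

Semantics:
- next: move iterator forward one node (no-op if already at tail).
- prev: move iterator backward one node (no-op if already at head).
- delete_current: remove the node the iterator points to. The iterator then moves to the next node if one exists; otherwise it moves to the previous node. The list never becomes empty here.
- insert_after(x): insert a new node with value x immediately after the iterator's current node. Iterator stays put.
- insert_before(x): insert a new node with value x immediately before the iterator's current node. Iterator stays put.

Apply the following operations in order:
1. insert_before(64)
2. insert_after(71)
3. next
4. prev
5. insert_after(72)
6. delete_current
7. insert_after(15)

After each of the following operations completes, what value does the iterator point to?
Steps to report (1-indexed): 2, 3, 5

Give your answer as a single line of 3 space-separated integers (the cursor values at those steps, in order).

Answer: 2 71 2

Derivation:
After 1 (insert_before(64)): list=[64, 2, 9, 1, 7, 8, 5] cursor@2
After 2 (insert_after(71)): list=[64, 2, 71, 9, 1, 7, 8, 5] cursor@2
After 3 (next): list=[64, 2, 71, 9, 1, 7, 8, 5] cursor@71
After 4 (prev): list=[64, 2, 71, 9, 1, 7, 8, 5] cursor@2
After 5 (insert_after(72)): list=[64, 2, 72, 71, 9, 1, 7, 8, 5] cursor@2
After 6 (delete_current): list=[64, 72, 71, 9, 1, 7, 8, 5] cursor@72
After 7 (insert_after(15)): list=[64, 72, 15, 71, 9, 1, 7, 8, 5] cursor@72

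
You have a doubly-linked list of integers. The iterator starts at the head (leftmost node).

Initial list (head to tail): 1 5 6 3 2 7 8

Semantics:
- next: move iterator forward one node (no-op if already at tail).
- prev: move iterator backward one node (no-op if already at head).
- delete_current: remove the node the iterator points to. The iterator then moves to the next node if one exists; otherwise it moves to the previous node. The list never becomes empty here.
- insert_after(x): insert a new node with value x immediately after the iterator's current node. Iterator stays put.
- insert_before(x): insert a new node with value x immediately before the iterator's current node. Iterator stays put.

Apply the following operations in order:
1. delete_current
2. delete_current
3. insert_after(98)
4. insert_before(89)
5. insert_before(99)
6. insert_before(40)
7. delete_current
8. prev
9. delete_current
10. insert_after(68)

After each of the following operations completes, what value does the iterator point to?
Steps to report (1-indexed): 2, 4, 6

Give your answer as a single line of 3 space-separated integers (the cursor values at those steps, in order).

After 1 (delete_current): list=[5, 6, 3, 2, 7, 8] cursor@5
After 2 (delete_current): list=[6, 3, 2, 7, 8] cursor@6
After 3 (insert_after(98)): list=[6, 98, 3, 2, 7, 8] cursor@6
After 4 (insert_before(89)): list=[89, 6, 98, 3, 2, 7, 8] cursor@6
After 5 (insert_before(99)): list=[89, 99, 6, 98, 3, 2, 7, 8] cursor@6
After 6 (insert_before(40)): list=[89, 99, 40, 6, 98, 3, 2, 7, 8] cursor@6
After 7 (delete_current): list=[89, 99, 40, 98, 3, 2, 7, 8] cursor@98
After 8 (prev): list=[89, 99, 40, 98, 3, 2, 7, 8] cursor@40
After 9 (delete_current): list=[89, 99, 98, 3, 2, 7, 8] cursor@98
After 10 (insert_after(68)): list=[89, 99, 98, 68, 3, 2, 7, 8] cursor@98

Answer: 6 6 6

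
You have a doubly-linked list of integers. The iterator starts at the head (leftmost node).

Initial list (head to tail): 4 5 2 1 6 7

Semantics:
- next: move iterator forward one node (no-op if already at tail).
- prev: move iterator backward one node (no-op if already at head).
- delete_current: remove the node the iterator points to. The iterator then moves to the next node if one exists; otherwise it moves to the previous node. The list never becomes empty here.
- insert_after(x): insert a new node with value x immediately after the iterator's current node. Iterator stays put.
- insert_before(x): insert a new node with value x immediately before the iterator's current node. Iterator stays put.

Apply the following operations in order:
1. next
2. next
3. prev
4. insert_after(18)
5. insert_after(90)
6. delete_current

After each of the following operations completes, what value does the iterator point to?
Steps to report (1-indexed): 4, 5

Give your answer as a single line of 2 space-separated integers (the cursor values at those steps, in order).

After 1 (next): list=[4, 5, 2, 1, 6, 7] cursor@5
After 2 (next): list=[4, 5, 2, 1, 6, 7] cursor@2
After 3 (prev): list=[4, 5, 2, 1, 6, 7] cursor@5
After 4 (insert_after(18)): list=[4, 5, 18, 2, 1, 6, 7] cursor@5
After 5 (insert_after(90)): list=[4, 5, 90, 18, 2, 1, 6, 7] cursor@5
After 6 (delete_current): list=[4, 90, 18, 2, 1, 6, 7] cursor@90

Answer: 5 5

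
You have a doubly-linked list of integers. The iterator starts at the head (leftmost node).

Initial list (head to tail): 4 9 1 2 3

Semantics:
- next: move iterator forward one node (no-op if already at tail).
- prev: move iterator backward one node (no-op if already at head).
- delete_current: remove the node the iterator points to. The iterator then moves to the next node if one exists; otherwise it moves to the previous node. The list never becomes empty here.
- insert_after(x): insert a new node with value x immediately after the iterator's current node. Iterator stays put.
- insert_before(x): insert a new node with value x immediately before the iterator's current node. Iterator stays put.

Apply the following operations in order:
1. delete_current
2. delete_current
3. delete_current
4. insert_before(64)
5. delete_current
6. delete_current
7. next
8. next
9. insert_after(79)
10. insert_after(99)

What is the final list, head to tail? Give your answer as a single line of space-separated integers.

Answer: 64 99 79

Derivation:
After 1 (delete_current): list=[9, 1, 2, 3] cursor@9
After 2 (delete_current): list=[1, 2, 3] cursor@1
After 3 (delete_current): list=[2, 3] cursor@2
After 4 (insert_before(64)): list=[64, 2, 3] cursor@2
After 5 (delete_current): list=[64, 3] cursor@3
After 6 (delete_current): list=[64] cursor@64
After 7 (next): list=[64] cursor@64
After 8 (next): list=[64] cursor@64
After 9 (insert_after(79)): list=[64, 79] cursor@64
After 10 (insert_after(99)): list=[64, 99, 79] cursor@64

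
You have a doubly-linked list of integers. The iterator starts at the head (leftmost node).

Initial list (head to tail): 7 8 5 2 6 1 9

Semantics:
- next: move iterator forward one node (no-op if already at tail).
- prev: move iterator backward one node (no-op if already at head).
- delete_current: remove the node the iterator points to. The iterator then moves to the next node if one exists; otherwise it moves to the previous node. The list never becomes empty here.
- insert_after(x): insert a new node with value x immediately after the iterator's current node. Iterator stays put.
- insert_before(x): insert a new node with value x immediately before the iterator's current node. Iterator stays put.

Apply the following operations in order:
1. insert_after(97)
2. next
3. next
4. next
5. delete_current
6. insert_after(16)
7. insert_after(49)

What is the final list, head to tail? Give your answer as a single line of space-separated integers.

After 1 (insert_after(97)): list=[7, 97, 8, 5, 2, 6, 1, 9] cursor@7
After 2 (next): list=[7, 97, 8, 5, 2, 6, 1, 9] cursor@97
After 3 (next): list=[7, 97, 8, 5, 2, 6, 1, 9] cursor@8
After 4 (next): list=[7, 97, 8, 5, 2, 6, 1, 9] cursor@5
After 5 (delete_current): list=[7, 97, 8, 2, 6, 1, 9] cursor@2
After 6 (insert_after(16)): list=[7, 97, 8, 2, 16, 6, 1, 9] cursor@2
After 7 (insert_after(49)): list=[7, 97, 8, 2, 49, 16, 6, 1, 9] cursor@2

Answer: 7 97 8 2 49 16 6 1 9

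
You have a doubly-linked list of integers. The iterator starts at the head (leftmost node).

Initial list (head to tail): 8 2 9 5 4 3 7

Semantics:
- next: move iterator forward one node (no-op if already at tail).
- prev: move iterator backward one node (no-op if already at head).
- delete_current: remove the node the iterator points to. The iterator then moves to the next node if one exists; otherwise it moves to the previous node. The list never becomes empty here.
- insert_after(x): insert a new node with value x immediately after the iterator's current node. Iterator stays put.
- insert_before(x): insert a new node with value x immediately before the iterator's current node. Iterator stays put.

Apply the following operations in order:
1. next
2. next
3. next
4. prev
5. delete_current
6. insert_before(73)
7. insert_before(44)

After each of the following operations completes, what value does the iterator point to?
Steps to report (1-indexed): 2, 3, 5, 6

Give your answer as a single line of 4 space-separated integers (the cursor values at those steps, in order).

Answer: 9 5 5 5

Derivation:
After 1 (next): list=[8, 2, 9, 5, 4, 3, 7] cursor@2
After 2 (next): list=[8, 2, 9, 5, 4, 3, 7] cursor@9
After 3 (next): list=[8, 2, 9, 5, 4, 3, 7] cursor@5
After 4 (prev): list=[8, 2, 9, 5, 4, 3, 7] cursor@9
After 5 (delete_current): list=[8, 2, 5, 4, 3, 7] cursor@5
After 6 (insert_before(73)): list=[8, 2, 73, 5, 4, 3, 7] cursor@5
After 7 (insert_before(44)): list=[8, 2, 73, 44, 5, 4, 3, 7] cursor@5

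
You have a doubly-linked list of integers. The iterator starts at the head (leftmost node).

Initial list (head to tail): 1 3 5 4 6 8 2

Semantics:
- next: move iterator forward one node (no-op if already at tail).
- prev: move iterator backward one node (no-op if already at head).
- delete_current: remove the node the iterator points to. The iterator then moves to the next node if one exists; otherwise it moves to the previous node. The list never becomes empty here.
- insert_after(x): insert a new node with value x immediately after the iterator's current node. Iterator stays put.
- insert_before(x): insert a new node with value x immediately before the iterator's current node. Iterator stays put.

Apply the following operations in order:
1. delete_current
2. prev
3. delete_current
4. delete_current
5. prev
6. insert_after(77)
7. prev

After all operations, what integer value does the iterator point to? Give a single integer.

After 1 (delete_current): list=[3, 5, 4, 6, 8, 2] cursor@3
After 2 (prev): list=[3, 5, 4, 6, 8, 2] cursor@3
After 3 (delete_current): list=[5, 4, 6, 8, 2] cursor@5
After 4 (delete_current): list=[4, 6, 8, 2] cursor@4
After 5 (prev): list=[4, 6, 8, 2] cursor@4
After 6 (insert_after(77)): list=[4, 77, 6, 8, 2] cursor@4
After 7 (prev): list=[4, 77, 6, 8, 2] cursor@4

Answer: 4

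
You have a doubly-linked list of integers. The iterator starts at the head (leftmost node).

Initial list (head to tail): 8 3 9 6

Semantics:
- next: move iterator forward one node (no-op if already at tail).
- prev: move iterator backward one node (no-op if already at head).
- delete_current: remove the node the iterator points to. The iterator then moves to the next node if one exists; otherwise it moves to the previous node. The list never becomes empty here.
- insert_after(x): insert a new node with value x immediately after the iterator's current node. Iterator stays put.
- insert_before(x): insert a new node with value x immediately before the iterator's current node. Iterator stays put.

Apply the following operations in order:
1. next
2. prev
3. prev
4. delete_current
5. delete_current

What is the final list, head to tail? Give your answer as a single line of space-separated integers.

Answer: 9 6

Derivation:
After 1 (next): list=[8, 3, 9, 6] cursor@3
After 2 (prev): list=[8, 3, 9, 6] cursor@8
After 3 (prev): list=[8, 3, 9, 6] cursor@8
After 4 (delete_current): list=[3, 9, 6] cursor@3
After 5 (delete_current): list=[9, 6] cursor@9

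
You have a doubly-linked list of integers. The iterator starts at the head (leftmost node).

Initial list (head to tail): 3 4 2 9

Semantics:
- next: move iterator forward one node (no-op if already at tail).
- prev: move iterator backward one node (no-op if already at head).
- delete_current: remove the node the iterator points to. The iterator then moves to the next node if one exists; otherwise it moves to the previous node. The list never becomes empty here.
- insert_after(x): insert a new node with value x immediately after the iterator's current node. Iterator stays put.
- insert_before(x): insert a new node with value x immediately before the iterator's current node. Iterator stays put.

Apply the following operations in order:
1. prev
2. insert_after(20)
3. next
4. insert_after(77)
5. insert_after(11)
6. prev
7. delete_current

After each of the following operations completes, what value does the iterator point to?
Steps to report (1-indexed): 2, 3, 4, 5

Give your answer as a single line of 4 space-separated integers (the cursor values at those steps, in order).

After 1 (prev): list=[3, 4, 2, 9] cursor@3
After 2 (insert_after(20)): list=[3, 20, 4, 2, 9] cursor@3
After 3 (next): list=[3, 20, 4, 2, 9] cursor@20
After 4 (insert_after(77)): list=[3, 20, 77, 4, 2, 9] cursor@20
After 5 (insert_after(11)): list=[3, 20, 11, 77, 4, 2, 9] cursor@20
After 6 (prev): list=[3, 20, 11, 77, 4, 2, 9] cursor@3
After 7 (delete_current): list=[20, 11, 77, 4, 2, 9] cursor@20

Answer: 3 20 20 20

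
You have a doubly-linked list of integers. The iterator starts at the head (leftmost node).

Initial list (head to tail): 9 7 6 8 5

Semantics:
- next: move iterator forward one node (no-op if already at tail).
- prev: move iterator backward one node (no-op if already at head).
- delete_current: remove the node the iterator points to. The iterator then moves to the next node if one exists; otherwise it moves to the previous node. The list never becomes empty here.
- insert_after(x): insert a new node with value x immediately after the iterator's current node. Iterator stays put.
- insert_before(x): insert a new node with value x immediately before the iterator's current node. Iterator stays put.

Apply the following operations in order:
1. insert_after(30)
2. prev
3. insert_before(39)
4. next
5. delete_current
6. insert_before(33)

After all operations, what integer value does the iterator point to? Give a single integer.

After 1 (insert_after(30)): list=[9, 30, 7, 6, 8, 5] cursor@9
After 2 (prev): list=[9, 30, 7, 6, 8, 5] cursor@9
After 3 (insert_before(39)): list=[39, 9, 30, 7, 6, 8, 5] cursor@9
After 4 (next): list=[39, 9, 30, 7, 6, 8, 5] cursor@30
After 5 (delete_current): list=[39, 9, 7, 6, 8, 5] cursor@7
After 6 (insert_before(33)): list=[39, 9, 33, 7, 6, 8, 5] cursor@7

Answer: 7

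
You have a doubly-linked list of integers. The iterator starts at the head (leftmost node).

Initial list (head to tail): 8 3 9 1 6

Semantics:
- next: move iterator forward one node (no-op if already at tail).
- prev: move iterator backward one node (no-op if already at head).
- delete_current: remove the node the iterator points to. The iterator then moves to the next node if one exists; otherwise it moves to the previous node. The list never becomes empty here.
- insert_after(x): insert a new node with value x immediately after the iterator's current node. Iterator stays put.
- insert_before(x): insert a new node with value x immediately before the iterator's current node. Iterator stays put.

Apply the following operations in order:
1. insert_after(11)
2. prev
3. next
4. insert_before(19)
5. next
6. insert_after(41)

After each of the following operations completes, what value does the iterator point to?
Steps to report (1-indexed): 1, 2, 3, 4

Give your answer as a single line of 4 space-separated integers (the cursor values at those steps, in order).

After 1 (insert_after(11)): list=[8, 11, 3, 9, 1, 6] cursor@8
After 2 (prev): list=[8, 11, 3, 9, 1, 6] cursor@8
After 3 (next): list=[8, 11, 3, 9, 1, 6] cursor@11
After 4 (insert_before(19)): list=[8, 19, 11, 3, 9, 1, 6] cursor@11
After 5 (next): list=[8, 19, 11, 3, 9, 1, 6] cursor@3
After 6 (insert_after(41)): list=[8, 19, 11, 3, 41, 9, 1, 6] cursor@3

Answer: 8 8 11 11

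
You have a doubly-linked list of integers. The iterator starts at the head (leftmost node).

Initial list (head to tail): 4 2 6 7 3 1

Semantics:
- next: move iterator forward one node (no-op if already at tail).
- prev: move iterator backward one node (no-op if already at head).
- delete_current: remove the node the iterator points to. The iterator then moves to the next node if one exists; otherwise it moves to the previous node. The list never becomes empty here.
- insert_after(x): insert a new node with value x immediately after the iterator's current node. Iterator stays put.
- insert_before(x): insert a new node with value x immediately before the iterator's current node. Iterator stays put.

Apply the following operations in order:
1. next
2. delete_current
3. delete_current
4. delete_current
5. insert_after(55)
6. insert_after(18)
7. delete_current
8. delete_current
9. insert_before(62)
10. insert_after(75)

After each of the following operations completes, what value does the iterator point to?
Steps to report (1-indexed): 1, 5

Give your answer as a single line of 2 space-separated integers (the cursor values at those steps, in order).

After 1 (next): list=[4, 2, 6, 7, 3, 1] cursor@2
After 2 (delete_current): list=[4, 6, 7, 3, 1] cursor@6
After 3 (delete_current): list=[4, 7, 3, 1] cursor@7
After 4 (delete_current): list=[4, 3, 1] cursor@3
After 5 (insert_after(55)): list=[4, 3, 55, 1] cursor@3
After 6 (insert_after(18)): list=[4, 3, 18, 55, 1] cursor@3
After 7 (delete_current): list=[4, 18, 55, 1] cursor@18
After 8 (delete_current): list=[4, 55, 1] cursor@55
After 9 (insert_before(62)): list=[4, 62, 55, 1] cursor@55
After 10 (insert_after(75)): list=[4, 62, 55, 75, 1] cursor@55

Answer: 2 3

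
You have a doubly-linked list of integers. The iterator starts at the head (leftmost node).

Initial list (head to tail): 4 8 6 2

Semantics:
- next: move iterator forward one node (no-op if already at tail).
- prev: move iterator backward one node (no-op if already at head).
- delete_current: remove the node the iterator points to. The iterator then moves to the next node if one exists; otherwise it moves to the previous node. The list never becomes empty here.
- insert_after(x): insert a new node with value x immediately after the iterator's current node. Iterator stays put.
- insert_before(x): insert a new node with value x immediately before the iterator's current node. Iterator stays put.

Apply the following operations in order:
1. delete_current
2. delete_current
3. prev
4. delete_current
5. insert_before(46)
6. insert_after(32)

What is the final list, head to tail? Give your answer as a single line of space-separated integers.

Answer: 46 2 32

Derivation:
After 1 (delete_current): list=[8, 6, 2] cursor@8
After 2 (delete_current): list=[6, 2] cursor@6
After 3 (prev): list=[6, 2] cursor@6
After 4 (delete_current): list=[2] cursor@2
After 5 (insert_before(46)): list=[46, 2] cursor@2
After 6 (insert_after(32)): list=[46, 2, 32] cursor@2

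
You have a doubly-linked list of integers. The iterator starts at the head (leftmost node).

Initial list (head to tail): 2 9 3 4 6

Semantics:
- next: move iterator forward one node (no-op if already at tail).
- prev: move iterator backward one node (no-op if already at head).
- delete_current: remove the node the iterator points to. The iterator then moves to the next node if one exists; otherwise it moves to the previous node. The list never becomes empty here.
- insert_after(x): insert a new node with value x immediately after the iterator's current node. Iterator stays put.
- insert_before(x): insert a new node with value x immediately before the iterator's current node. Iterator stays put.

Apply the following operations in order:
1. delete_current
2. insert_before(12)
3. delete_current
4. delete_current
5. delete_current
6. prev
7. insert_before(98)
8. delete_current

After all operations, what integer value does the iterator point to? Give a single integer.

Answer: 6

Derivation:
After 1 (delete_current): list=[9, 3, 4, 6] cursor@9
After 2 (insert_before(12)): list=[12, 9, 3, 4, 6] cursor@9
After 3 (delete_current): list=[12, 3, 4, 6] cursor@3
After 4 (delete_current): list=[12, 4, 6] cursor@4
After 5 (delete_current): list=[12, 6] cursor@6
After 6 (prev): list=[12, 6] cursor@12
After 7 (insert_before(98)): list=[98, 12, 6] cursor@12
After 8 (delete_current): list=[98, 6] cursor@6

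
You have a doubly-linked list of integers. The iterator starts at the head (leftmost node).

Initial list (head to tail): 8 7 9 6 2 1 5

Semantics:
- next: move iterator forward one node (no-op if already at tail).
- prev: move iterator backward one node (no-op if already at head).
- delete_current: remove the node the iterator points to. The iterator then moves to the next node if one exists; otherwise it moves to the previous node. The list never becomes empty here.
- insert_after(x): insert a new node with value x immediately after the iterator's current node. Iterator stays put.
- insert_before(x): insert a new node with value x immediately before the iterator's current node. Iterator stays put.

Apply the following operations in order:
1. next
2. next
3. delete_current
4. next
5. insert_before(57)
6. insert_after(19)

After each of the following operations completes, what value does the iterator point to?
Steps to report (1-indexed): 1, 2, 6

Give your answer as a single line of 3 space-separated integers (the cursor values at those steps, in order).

Answer: 7 9 2

Derivation:
After 1 (next): list=[8, 7, 9, 6, 2, 1, 5] cursor@7
After 2 (next): list=[8, 7, 9, 6, 2, 1, 5] cursor@9
After 3 (delete_current): list=[8, 7, 6, 2, 1, 5] cursor@6
After 4 (next): list=[8, 7, 6, 2, 1, 5] cursor@2
After 5 (insert_before(57)): list=[8, 7, 6, 57, 2, 1, 5] cursor@2
After 6 (insert_after(19)): list=[8, 7, 6, 57, 2, 19, 1, 5] cursor@2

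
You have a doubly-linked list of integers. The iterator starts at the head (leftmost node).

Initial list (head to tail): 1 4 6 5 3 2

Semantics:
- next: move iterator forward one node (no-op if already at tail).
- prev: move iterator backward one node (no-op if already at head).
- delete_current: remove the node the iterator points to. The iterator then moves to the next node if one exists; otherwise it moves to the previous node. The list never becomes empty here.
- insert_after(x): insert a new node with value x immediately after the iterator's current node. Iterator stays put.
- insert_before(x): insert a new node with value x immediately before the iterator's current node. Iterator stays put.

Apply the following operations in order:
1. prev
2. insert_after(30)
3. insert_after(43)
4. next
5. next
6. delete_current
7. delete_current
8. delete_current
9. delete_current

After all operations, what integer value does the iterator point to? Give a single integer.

After 1 (prev): list=[1, 4, 6, 5, 3, 2] cursor@1
After 2 (insert_after(30)): list=[1, 30, 4, 6, 5, 3, 2] cursor@1
After 3 (insert_after(43)): list=[1, 43, 30, 4, 6, 5, 3, 2] cursor@1
After 4 (next): list=[1, 43, 30, 4, 6, 5, 3, 2] cursor@43
After 5 (next): list=[1, 43, 30, 4, 6, 5, 3, 2] cursor@30
After 6 (delete_current): list=[1, 43, 4, 6, 5, 3, 2] cursor@4
After 7 (delete_current): list=[1, 43, 6, 5, 3, 2] cursor@6
After 8 (delete_current): list=[1, 43, 5, 3, 2] cursor@5
After 9 (delete_current): list=[1, 43, 3, 2] cursor@3

Answer: 3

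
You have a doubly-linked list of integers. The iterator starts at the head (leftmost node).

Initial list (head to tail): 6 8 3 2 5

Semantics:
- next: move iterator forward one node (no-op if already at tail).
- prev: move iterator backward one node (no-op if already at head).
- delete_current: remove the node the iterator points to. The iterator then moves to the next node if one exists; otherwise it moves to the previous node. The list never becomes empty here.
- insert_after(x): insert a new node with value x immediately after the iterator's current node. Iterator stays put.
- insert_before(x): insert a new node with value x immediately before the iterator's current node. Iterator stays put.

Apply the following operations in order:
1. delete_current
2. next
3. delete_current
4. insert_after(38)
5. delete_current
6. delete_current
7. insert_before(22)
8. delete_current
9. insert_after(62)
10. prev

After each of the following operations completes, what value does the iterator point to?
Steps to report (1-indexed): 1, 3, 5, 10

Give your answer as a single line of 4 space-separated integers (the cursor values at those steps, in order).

After 1 (delete_current): list=[8, 3, 2, 5] cursor@8
After 2 (next): list=[8, 3, 2, 5] cursor@3
After 3 (delete_current): list=[8, 2, 5] cursor@2
After 4 (insert_after(38)): list=[8, 2, 38, 5] cursor@2
After 5 (delete_current): list=[8, 38, 5] cursor@38
After 6 (delete_current): list=[8, 5] cursor@5
After 7 (insert_before(22)): list=[8, 22, 5] cursor@5
After 8 (delete_current): list=[8, 22] cursor@22
After 9 (insert_after(62)): list=[8, 22, 62] cursor@22
After 10 (prev): list=[8, 22, 62] cursor@8

Answer: 8 2 38 8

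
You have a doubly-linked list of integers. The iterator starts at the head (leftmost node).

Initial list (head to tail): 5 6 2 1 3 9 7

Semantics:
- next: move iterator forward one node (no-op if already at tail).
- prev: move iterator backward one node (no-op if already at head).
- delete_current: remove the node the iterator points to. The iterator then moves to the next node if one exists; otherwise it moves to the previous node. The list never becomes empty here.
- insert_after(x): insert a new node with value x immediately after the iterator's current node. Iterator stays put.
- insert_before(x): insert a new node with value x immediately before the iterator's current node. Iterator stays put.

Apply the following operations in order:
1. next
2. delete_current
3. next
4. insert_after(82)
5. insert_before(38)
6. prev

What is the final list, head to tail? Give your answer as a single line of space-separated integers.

After 1 (next): list=[5, 6, 2, 1, 3, 9, 7] cursor@6
After 2 (delete_current): list=[5, 2, 1, 3, 9, 7] cursor@2
After 3 (next): list=[5, 2, 1, 3, 9, 7] cursor@1
After 4 (insert_after(82)): list=[5, 2, 1, 82, 3, 9, 7] cursor@1
After 5 (insert_before(38)): list=[5, 2, 38, 1, 82, 3, 9, 7] cursor@1
After 6 (prev): list=[5, 2, 38, 1, 82, 3, 9, 7] cursor@38

Answer: 5 2 38 1 82 3 9 7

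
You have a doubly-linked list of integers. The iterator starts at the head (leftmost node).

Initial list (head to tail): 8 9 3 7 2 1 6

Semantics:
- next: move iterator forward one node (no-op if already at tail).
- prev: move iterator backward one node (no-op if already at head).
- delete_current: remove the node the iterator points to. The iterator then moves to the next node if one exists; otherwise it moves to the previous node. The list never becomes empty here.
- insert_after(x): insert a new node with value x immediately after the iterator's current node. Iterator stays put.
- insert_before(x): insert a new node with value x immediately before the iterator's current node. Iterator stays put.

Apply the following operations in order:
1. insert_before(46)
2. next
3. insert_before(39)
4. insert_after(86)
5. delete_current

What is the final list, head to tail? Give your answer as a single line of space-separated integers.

After 1 (insert_before(46)): list=[46, 8, 9, 3, 7, 2, 1, 6] cursor@8
After 2 (next): list=[46, 8, 9, 3, 7, 2, 1, 6] cursor@9
After 3 (insert_before(39)): list=[46, 8, 39, 9, 3, 7, 2, 1, 6] cursor@9
After 4 (insert_after(86)): list=[46, 8, 39, 9, 86, 3, 7, 2, 1, 6] cursor@9
After 5 (delete_current): list=[46, 8, 39, 86, 3, 7, 2, 1, 6] cursor@86

Answer: 46 8 39 86 3 7 2 1 6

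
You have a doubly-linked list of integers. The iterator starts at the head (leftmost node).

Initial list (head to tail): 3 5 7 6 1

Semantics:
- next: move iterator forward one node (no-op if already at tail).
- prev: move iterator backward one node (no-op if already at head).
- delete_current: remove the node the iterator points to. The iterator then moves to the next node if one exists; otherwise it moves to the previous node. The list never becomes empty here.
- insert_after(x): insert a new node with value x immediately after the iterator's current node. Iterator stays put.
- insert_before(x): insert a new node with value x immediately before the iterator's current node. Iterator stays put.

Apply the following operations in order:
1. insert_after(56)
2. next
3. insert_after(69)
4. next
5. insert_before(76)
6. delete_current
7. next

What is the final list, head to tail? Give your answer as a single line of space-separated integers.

After 1 (insert_after(56)): list=[3, 56, 5, 7, 6, 1] cursor@3
After 2 (next): list=[3, 56, 5, 7, 6, 1] cursor@56
After 3 (insert_after(69)): list=[3, 56, 69, 5, 7, 6, 1] cursor@56
After 4 (next): list=[3, 56, 69, 5, 7, 6, 1] cursor@69
After 5 (insert_before(76)): list=[3, 56, 76, 69, 5, 7, 6, 1] cursor@69
After 6 (delete_current): list=[3, 56, 76, 5, 7, 6, 1] cursor@5
After 7 (next): list=[3, 56, 76, 5, 7, 6, 1] cursor@7

Answer: 3 56 76 5 7 6 1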